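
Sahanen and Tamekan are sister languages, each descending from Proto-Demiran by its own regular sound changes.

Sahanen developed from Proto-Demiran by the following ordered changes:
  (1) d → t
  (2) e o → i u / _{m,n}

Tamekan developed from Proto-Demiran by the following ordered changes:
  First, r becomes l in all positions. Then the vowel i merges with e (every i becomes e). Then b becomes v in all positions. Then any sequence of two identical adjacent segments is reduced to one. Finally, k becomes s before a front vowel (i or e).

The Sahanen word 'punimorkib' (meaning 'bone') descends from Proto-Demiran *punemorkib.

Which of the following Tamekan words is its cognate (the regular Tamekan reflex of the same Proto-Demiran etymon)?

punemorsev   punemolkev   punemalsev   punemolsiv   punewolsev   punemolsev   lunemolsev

Tamekan: start from *punemorkib.
  rule 1 (unconditioned shift): punemorkib → punemolkib
  rule 2 (vowel merger): punemolkib → punemolkeb
  rule 3 (unconditioned shift): punemolkeb → punemolkev
  rule 4: no change — punemolkev
  rule 5 (palatalisation): punemolkev → punemolsev
  ⇒ Tamekan punemolsev
Only 'punemolsev' matches the regular Tamekan development of *punemorkib.

punemolsev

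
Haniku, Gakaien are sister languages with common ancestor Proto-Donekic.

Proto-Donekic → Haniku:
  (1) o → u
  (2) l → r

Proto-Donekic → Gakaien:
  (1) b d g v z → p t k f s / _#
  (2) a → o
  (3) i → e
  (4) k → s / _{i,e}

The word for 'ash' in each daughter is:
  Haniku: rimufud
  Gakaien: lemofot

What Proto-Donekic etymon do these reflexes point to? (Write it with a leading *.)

*limofod

Position 4: Haniku has u, Gakaien has o. Taking the neighbouring segments as reconstructed: Haniku u could go back to *o or *u; Gakaien o could go back to *a or *o — the one source consistent with every daughter is *o.
Position 1: Haniku has r, Gakaien has l. Gakaien preserves l here (none of its changes turn any other segment into l), so the proto-segment is *l.
Position 7: Haniku has d, Gakaien has t. Haniku preserves d here (none of its changes turn any other segment into d), so the proto-segment is *d.
Verify the candidate proto-form against each daughter:
Haniku: start from *limofod.
  rule 1 (vowel merger): limofod → limufud
  rule 2 (unconditioned shift): limufud → rimufud
  ⇒ Haniku rimufud
Gakaien: start from *limofod.
  rule 1 (final devoicing): limofod → limofot
  rule 2: no change — limofot
  rule 3 (vowel merger): limofot → lemofot
  rule 4: no change — lemofot
  ⇒ Gakaien lemofot
Only *limofod yields all of Haniku rimufud, Gakaien lemofot.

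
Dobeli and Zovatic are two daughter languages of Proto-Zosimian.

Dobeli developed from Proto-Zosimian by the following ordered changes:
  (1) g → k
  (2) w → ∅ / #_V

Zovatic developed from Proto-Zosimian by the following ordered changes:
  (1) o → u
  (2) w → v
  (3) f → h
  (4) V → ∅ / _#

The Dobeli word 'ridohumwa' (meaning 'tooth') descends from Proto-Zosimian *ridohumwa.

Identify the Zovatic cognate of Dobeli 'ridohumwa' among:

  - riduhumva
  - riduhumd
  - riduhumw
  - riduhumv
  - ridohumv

riduhumv

Zovatic: *ridohumwa
  ridohumwa → riduhumwa   [vowel merger]
  riduhumwa → riduhumva   [unconditioned shift]
  riduhumva (rule 3 does not apply)
  riduhumva → riduhumv   [apocope]
  giving Zovatic riduhumv.
The other candidates each miss or misapply at least one Zovatic change.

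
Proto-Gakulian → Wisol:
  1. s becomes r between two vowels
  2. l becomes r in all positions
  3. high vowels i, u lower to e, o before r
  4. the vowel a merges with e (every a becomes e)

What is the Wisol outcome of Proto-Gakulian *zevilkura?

zeverkore

Wisol: *zevilkura > zevirkura > zeverkora > zeverkore  (by unconditioned shift, pre-rhotic lowering, vowel merger)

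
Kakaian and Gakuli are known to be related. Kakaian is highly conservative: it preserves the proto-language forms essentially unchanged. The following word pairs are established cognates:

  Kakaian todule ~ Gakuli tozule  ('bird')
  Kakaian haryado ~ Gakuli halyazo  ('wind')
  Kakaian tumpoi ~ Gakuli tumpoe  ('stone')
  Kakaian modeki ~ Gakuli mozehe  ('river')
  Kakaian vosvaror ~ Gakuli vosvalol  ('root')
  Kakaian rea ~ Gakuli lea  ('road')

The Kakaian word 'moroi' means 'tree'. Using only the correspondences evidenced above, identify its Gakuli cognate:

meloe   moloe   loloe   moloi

vosvaror ~ vosvalol — Kakaian r corresponds to Gakuli l between vowels (before a back vowel).
tumpoi ~ tumpoe — Kakaian i corresponds to Gakuli e word-finally.
Applying these to Kakaian 'moroi':
  moroi → moloi   (r→l between vowels (before a back vowel))
  moloi → moloe   (i→e word-finally)
So the Gakuli cognate is 'moloe'.

moloe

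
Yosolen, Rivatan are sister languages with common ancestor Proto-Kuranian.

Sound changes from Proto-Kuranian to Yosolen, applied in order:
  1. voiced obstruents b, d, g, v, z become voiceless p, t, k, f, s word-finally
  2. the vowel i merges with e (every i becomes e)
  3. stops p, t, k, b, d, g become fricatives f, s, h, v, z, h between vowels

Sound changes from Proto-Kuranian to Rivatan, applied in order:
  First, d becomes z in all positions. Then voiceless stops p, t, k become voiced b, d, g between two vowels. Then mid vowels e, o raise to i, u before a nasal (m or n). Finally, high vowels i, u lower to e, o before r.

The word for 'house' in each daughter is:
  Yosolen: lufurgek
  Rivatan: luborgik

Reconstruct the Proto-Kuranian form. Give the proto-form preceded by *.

*lupurgik

Position 3: Yosolen has f, Rivatan has b. Taking the neighbouring segments as reconstructed: Yosolen f could go back to *p or *f; Rivatan b could go back to *p or *b — the one source consistent with every daughter is *p.
Position 4: Yosolen has u, Rivatan has o. Yosolen preserves u here (none of its changes turn any other segment into u), so the proto-segment is *u.
Position 7: Yosolen has e, Rivatan has i. Taking the neighbouring segments as reconstructed: Yosolen e could go back to *e or *i; Rivatan i can only go back to *i — the one source consistent with every daughter is *i.
Continuing position by position gives *lupurgik; check it forward:
Yosolen: *lupurgik > lupurgek > lufurgek  (by vowel merger, intervocalic lenition)
Rivatan: start from *lupurgik.
  rule 1: no change — lupurgik
  rule 2 (intervocalic voicing): lupurgik → luburgik
  rule 3: no change — luburgik
  rule 4 (pre-rhotic lowering): luburgik → luborgik
  ⇒ Rivatan luborgik
*lupurgik is the unique common source.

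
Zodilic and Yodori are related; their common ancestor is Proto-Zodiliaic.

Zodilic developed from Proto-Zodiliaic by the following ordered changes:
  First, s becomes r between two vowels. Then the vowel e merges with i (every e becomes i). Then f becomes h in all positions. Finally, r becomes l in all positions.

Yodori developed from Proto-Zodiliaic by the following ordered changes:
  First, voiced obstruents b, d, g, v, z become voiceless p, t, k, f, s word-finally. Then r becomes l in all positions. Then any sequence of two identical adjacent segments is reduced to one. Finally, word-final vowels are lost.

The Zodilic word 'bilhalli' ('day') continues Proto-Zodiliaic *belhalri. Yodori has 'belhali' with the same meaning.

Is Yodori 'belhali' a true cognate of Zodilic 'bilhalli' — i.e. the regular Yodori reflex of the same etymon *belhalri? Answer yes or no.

no

Derive the expected Yodori reflex of *belhalri:
Yodori: *belhalri > belhalli > belhali > belhal  (by unconditioned shift, degemination, apocope)
The regular Yodori reflex would be 'belhal', but the attested form is 'belhali'. The correspondence is irregular, so they are not cognates (the Yodori form has a different source).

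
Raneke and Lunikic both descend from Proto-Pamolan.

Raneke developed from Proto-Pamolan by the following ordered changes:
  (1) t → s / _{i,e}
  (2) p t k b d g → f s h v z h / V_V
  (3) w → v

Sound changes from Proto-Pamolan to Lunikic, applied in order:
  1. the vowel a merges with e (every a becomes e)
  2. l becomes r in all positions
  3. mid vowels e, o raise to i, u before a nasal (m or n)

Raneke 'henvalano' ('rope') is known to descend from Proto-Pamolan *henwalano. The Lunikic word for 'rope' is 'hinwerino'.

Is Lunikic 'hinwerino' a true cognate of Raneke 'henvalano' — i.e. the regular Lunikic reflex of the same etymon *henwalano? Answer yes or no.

yes

Derive the expected Lunikic reflex of *henwalano:
Lunikic: start from *henwalano.
  rule 1 (vowel merger): henwalano → henweleno
  rule 2 (unconditioned shift): henweleno → henwereno
  rule 3 (pre-nasal raising): henwereno → hinwerino
  ⇒ Lunikic hinwerino
Lunikic 'hinwerino' matches the regular reflex exactly, so the pair is cognate.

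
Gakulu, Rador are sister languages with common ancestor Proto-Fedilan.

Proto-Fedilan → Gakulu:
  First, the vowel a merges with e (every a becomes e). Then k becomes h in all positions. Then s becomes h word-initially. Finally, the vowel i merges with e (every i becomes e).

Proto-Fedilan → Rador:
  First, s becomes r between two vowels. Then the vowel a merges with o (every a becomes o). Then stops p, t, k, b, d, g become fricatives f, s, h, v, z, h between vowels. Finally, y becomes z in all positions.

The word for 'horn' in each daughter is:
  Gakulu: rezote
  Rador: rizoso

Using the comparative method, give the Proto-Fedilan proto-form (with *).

*rizota

Position 6: Gakulu has e, Rador has o. Taking the neighbouring segments as reconstructed: Gakulu e could go back to *a or *e or *i; Rador o could go back to *a or *o — the one source consistent with every daughter is *a.
Position 2: Gakulu has e, Rador has i. Rador preserves i here (none of its changes turn any other segment into i), so the proto-segment is *i.
Position 5: Gakulu has t, Rador has s. Gakulu preserves t here (none of its changes turn any other segment into t), so the proto-segment is *t.
Continuing position by position gives *rizota; check it forward:
Gakulu: *rizota > rizote > rezote  (by vowel merger, vowel merger)
Rador: start from *rizota.
  rule 1: no change — rizota
  rule 2 (vowel merger): rizota → rizoto
  rule 3 (intervocalic lenition): rizoto → rizoso
  rule 4: no change — rizoso
  ⇒ Rador rizoso
*rizota is the unique common source.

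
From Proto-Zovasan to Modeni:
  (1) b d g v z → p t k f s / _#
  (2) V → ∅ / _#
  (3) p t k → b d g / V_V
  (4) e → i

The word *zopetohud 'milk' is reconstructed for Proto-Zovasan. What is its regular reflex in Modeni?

zobidohut

Modeni: *zopetohud > zopetohut > zobedohut > zobidohut  (by final devoicing, intervocalic voicing, vowel merger)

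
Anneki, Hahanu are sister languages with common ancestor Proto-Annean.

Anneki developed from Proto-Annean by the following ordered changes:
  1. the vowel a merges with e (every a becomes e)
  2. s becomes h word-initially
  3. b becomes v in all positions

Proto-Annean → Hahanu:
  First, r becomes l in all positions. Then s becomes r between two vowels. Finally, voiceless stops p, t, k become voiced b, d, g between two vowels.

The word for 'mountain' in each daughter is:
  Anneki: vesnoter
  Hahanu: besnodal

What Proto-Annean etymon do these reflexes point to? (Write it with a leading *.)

Position 7: Anneki has e, Hahanu has a. Hahanu preserves a here (none of its changes turn any other segment into a), so the proto-segment is *a.
Position 6: Anneki has t, Hahanu has d. Anneki preserves t here (none of its changes turn any other segment into t), so the proto-segment is *t.
This points to *besnotar. Verify forward in each daughter:
Anneki: *besnotar
  besnotar → besnoter   [vowel merger]
  besnoter (rule 2 does not apply)
  besnoter → vesnoter   [unconditioned shift]
  giving Anneki vesnoter.
Hahanu: *besnotar
  besnotar → besnotal   [unconditioned shift]
  besnotal (rule 2 does not apply)
  besnotal → besnodal   [intervocalic voicing]
  giving Hahanu besnodal.
No other proto-form is consistent with every reflex, so the reconstruction is *besnotar.

*besnotar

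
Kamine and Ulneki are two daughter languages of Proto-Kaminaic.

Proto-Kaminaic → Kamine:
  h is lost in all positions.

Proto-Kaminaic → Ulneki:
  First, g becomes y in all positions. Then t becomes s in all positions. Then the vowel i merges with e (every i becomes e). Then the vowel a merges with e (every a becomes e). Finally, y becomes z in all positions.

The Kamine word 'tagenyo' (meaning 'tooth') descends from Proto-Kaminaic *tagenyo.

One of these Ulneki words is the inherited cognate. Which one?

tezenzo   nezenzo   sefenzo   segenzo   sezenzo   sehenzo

sezenzo

Ulneki: *tagenyo
  tagenyo → tayenyo   [unconditioned shift]
  tayenyo → sayenyo   [unconditioned shift]
  sayenyo (rule 3 does not apply)
  sayenyo → seyenyo   [vowel merger]
  seyenyo → sezenzo   [unconditioned shift]
  giving Ulneki sezenzo.
Only 'sezenzo' matches the regular Ulneki development of *tagenyo.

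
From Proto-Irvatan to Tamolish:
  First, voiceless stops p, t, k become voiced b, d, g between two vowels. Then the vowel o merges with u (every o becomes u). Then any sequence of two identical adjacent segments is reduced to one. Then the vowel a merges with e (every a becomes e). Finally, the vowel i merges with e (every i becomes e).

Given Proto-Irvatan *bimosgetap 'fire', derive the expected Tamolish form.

bemusgedep

Tamolish: start from *bimosgetap.
  rule 1 (intervocalic voicing): bimosgetap → bimosgedap
  rule 2 (vowel merger): bimosgedap → bimusgedap
  rule 3: no change — bimusgedap
  rule 4 (vowel merger): bimusgedap → bimusgedep
  rule 5 (vowel merger): bimusgedep → bemusgedep
  ⇒ Tamolish bemusgedep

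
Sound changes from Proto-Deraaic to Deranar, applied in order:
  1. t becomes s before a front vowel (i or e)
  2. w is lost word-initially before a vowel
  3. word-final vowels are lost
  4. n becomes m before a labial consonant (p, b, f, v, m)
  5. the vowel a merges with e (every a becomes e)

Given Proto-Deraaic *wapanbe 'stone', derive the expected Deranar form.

Deranar: start from *wapanbe.
  rule 1: no change — wapanbe
  rule 2 (glide loss): wapanbe → apanbe
  rule 3 (apocope): apanbe → apanb
  rule 4 (nasal place assimilation): apanb → apamb
  rule 5 (vowel merger): apamb → epemb
  ⇒ Deranar epemb

epemb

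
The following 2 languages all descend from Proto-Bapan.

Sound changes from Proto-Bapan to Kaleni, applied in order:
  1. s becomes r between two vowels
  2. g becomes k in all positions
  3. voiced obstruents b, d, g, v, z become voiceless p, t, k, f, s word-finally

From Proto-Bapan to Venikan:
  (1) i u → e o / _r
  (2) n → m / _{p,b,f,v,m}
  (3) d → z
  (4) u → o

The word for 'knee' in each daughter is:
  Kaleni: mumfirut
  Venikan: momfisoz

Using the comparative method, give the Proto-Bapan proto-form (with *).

*mumfisud

Position 8: Kaleni has t, Venikan has z. Taking the neighbouring segments as reconstructed: Kaleni t could go back to *t or *d; Venikan z could go back to *d or *z — the one source consistent with every daughter is *d.
Position 7: Kaleni has u, Venikan has o. Kaleni preserves u here (none of its changes turn any other segment into u), so the proto-segment is *u.
Verify the candidate proto-form against each daughter:
Kaleni: *mumfisud > mumfirud > mumfirut  (by rhotacism, final devoicing)
Venikan: start from *mumfisud.
  rule 1: no change — mumfisud
  rule 2: no change — mumfisud
  rule 3 (unconditioned shift): mumfisud → mumfisuz
  rule 4 (vowel merger): mumfisuz → momfisoz
  ⇒ Venikan momfisoz
No other proto-form is consistent with every reflex, so the reconstruction is *mumfisud.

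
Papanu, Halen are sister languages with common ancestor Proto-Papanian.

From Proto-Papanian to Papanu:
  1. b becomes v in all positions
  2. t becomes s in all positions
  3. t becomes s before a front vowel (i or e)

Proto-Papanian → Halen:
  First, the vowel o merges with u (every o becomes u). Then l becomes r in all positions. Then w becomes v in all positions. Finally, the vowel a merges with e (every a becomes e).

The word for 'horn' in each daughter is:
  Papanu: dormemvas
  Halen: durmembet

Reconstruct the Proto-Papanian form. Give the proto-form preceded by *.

Position 7: Papanu has v, Halen has b. Halen preserves b here (none of its changes turn any other segment into b), so the proto-segment is *b.
Position 9: Papanu has s, Halen has t. Halen preserves t here (none of its changes turn any other segment into t), so the proto-segment is *t.
Position 8: Papanu has a, Halen has e. Papanu preserves a here (none of its changes turn any other segment into a), so the proto-segment is *a.
Continuing position by position gives *dormembat; check it forward:
Papanu: *dormembat
  dormembat → dormemvat   [unconditioned shift]
  dormemvat → dormemvas   [unconditioned shift]
  dormemvas (rule 3 does not apply)
  giving Papanu dormemvas.
Halen: start from *dormembat.
  rule 1 (vowel merger): dormembat → durmembat
  rule 2: no change — durmembat
  rule 3: no change — durmembat
  rule 4 (vowel merger): durmembat → durmembet
  ⇒ Halen durmembet
*dormembat is the unique common source.

*dormembat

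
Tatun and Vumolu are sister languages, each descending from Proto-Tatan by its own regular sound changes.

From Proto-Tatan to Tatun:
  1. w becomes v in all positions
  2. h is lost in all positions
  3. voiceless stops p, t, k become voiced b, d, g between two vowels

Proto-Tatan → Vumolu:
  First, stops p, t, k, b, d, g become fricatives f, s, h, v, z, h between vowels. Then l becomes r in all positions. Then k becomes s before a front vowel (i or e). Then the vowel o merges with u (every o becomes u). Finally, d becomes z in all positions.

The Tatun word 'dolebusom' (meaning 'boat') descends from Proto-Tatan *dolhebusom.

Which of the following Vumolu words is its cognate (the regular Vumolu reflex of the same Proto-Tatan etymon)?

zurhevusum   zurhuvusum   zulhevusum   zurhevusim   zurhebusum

Vumolu: *dolhebusom > dolhevusom > dorhevusom > durhevusum > zurhevusum  (by intervocalic lenition, unconditioned shift, vowel merger, unconditioned shift)
Among the options, 'zurhevusum' alone shows every Vumolu change applied in order.

zurhevusum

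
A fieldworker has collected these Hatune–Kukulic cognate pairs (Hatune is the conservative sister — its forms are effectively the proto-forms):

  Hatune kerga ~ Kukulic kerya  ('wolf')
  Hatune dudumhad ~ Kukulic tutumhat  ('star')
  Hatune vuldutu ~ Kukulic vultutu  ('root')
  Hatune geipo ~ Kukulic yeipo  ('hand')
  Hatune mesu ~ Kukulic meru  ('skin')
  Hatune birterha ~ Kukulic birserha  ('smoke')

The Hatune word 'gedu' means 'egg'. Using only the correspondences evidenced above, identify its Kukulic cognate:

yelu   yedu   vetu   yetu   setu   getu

geipo ~ yeipo — Hatune g corresponds to Kukulic y word-initially before a front vowel.
dudumhad ~ tutumhat — Hatune d corresponds to Kukulic t between vowels (before a back vowel).
Applying these to Hatune 'gedu':
  gedu → yedu   (g→y word-initially before a front vowel)
  yedu → yetu   (d→t between vowels (before a back vowel))
So the Kukulic cognate is 'yetu'.

yetu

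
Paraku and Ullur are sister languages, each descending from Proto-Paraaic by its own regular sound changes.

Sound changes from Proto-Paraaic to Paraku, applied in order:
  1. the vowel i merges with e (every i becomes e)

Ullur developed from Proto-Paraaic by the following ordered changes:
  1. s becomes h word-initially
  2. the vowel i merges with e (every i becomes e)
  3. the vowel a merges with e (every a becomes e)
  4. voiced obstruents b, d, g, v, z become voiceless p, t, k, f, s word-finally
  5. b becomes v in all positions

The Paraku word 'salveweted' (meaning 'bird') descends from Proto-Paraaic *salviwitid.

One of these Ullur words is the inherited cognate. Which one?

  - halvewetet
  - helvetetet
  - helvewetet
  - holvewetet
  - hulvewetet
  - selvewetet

helvewetet

Ullur: *salviwitid > halviwitid > halveweted > helveweted > helvewetet  (by debuccalisation, vowel merger, vowel merger, final devoicing)
Only 'helvewetet' matches the regular Ullur development of *salviwitid.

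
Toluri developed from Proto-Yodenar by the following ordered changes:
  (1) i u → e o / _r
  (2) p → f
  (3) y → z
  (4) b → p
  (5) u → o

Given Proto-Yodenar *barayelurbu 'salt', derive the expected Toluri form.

parazelorpo

Toluri: start from *barayelurbu.
  rule 1 (pre-rhotic lowering): barayelurbu → barayelorbu
  rule 2: no change — barayelorbu
  rule 3 (unconditioned shift): barayelorbu → barazelorbu
  rule 4 (unconditioned shift): barazelorbu → parazelorpu
  rule 5 (vowel merger): parazelorpu → parazelorpo
  ⇒ Toluri parazelorpo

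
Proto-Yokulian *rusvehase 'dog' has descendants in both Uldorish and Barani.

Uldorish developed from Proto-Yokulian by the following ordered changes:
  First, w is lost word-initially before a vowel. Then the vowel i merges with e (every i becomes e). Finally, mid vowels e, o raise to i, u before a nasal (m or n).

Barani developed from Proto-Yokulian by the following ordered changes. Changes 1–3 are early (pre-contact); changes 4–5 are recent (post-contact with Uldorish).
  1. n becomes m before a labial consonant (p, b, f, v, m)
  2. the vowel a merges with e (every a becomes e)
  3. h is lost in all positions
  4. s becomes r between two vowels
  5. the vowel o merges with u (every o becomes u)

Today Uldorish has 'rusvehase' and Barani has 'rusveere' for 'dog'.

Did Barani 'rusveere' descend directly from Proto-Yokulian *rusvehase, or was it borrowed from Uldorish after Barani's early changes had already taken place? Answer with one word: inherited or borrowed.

inherited

If inherited, *rusvehase would pass through all of Barani's changes:
Barani: *rusvehase
  rusvehase (rule 1 does not apply)
  rusvehase → rusvehese   [vowel merger]
  rusvehese → rusveese   [h-loss]
  rusveese → rusveere   [rhotacism]
  rusveere (rule 5 does not apply)
  giving Barani rusveere.
If borrowed from Uldorish 'rusvehase' after the early changes, it would undergo only the recent ones:
  rule 4 (rhotacism): rusvehase → rusvehare
  rule 5 (vowel merger): no change (rusvehare)
  ⇒ as a loan: rusvehare
Barani 'rusveere' matches the inherited outcome exactly, so it is an inherited cognate, not a loan.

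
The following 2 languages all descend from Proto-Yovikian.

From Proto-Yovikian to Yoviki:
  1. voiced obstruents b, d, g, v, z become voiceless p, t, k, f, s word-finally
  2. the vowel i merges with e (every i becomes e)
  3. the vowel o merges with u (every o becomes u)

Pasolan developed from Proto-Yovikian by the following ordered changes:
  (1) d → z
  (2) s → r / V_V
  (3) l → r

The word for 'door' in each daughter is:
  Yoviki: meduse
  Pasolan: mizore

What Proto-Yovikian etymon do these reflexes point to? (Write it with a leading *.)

*midose

Position 2: Yoviki has e, Pasolan has i. Pasolan preserves i here (none of its changes turn any other segment into i), so the proto-segment is *i.
Position 5: Yoviki has s, Pasolan has r. Taking the neighbouring segments as reconstructed: Yoviki s can only go back to *s; Pasolan r could go back to *s or *l or *r — the one source consistent with every daughter is *s.
Verify the candidate proto-form against each daughter:
Yoviki: *midose > medose > meduse  (by vowel merger, vowel merger)
Pasolan: start from *midose.
  rule 1 (unconditioned shift): midose → mizose
  rule 2 (rhotacism): mizose → mizore
  rule 3: no change — mizore
  ⇒ Pasolan mizore
*midose is the unique common source.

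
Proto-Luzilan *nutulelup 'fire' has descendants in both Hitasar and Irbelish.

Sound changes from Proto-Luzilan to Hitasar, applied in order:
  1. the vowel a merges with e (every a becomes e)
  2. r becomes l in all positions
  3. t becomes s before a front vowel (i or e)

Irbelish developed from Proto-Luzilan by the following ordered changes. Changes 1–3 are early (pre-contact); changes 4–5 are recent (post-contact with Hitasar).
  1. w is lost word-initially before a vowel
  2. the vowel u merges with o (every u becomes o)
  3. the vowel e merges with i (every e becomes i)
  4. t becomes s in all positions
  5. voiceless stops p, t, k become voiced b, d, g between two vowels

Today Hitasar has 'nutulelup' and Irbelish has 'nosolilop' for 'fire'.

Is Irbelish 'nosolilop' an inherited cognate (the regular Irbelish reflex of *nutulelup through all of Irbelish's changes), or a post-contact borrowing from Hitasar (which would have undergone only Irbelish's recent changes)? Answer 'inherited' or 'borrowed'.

If inherited, *nutulelup would pass through all of Irbelish's changes:
Irbelish: *nutulelup > notolelop > notolilop > nosolilop  (by vowel merger, vowel merger, unconditioned shift)
If borrowed from Hitasar 'nutulelup' after the early changes, it would undergo only the recent ones:
  rule 4 (unconditioned shift): nutulelup → nusulelup
  rule 5 (intervocalic voicing): no change (nusulelup)
  ⇒ as a loan: nusulelup
Irbelish 'nosolilop' matches the inherited outcome exactly, so it is an inherited cognate, not a loan.

inherited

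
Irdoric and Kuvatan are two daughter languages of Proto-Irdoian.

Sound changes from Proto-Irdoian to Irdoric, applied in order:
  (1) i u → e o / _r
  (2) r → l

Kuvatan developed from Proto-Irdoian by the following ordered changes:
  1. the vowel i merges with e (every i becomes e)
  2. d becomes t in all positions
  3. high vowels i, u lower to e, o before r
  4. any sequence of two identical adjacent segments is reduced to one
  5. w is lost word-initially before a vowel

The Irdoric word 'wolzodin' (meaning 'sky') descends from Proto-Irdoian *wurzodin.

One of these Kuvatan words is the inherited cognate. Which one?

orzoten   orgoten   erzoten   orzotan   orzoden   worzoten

Kuvatan: start from *wurzodin.
  rule 1 (vowel merger): wurzodin → wurzoden
  rule 2 (unconditioned shift): wurzoden → wurzoten
  rule 3 (pre-rhotic lowering): wurzoten → worzoten
  rule 4: no change — worzoten
  rule 5 (glide loss): worzoten → orzoten
  ⇒ Kuvatan orzoten
Among the options, 'orzoten' alone shows every Kuvatan change applied in order.

orzoten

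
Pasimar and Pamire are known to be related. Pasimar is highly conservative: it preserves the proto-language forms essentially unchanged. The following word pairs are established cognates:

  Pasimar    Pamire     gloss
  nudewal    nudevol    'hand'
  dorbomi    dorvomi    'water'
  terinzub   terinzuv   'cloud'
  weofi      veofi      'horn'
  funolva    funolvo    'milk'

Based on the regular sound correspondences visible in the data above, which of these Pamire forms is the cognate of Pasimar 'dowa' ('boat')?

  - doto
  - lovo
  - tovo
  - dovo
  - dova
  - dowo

dovo

nudewal ~ nudevol — Pasimar w corresponds to Pamire v between vowels (before a back vowel).
funolva ~ funolvo — Pasimar a corresponds to Pamire o word-finally.
Applying these to Pasimar 'dowa':
  dowa → dova   (w→v between vowels (before a back vowel))
  dova → dovo   (a→o word-finally)
So the Pamire cognate is 'dovo'.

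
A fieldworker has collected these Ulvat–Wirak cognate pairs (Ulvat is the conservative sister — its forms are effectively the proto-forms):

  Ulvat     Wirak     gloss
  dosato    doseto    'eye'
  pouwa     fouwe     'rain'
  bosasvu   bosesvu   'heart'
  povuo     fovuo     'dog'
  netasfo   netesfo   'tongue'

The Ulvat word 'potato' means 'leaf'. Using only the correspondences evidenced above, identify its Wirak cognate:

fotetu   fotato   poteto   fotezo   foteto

pouwa ~ fouwe, povuo ~ fovuo — Ulvat p corresponds to Wirak f word-initially before a back vowel.
dosato ~ doseto, bosasvu ~ bosesvu — Ulvat a corresponds to Wirak e after a consonant, before a consonant other than r, m, n, p, b, f, v.
Applying these to Ulvat 'potato':
  potato → fotato   (p→f word-initially before a back vowel)
  fotato → foteto   (a→e after a consonant, before a consonant other than r, m, n, p, b, f, v)
So the Wirak cognate is 'foteto'.

foteto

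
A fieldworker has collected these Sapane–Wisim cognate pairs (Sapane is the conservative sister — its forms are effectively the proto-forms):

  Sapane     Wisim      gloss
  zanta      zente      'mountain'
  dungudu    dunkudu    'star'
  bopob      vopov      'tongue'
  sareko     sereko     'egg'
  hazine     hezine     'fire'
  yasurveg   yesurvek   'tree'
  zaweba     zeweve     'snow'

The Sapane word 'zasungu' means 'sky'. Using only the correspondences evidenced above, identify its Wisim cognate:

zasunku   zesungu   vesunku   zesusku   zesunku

zesunku

hazine ~ hezine, yasurveg ~ yesurvek — Sapane a corresponds to Wisim e after a consonant, before a consonant other than r, m, n, p, b, f, v.
dungudu ~ dunkudu — Sapane g corresponds to Wisim k after a consonant, before a back vowel.
Applying these to Sapane 'zasungu':
  zasungu → zesungu   (a→e after a consonant, before a consonant other than r, m, n, p, b, f, v)
  zesungu → zesunku   (g→k after a consonant, before a back vowel)
So the Wisim cognate is 'zesunku'.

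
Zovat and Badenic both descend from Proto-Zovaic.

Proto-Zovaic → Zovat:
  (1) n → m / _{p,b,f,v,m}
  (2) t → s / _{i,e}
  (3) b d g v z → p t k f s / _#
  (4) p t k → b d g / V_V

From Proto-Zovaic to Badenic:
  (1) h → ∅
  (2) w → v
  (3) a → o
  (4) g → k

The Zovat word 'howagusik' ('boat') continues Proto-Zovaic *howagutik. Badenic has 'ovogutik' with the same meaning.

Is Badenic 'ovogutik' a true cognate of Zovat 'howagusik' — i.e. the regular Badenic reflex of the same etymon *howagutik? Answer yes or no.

Derive the expected Badenic reflex of *howagutik:
Badenic: start from *howagutik.
  rule 1 (h-loss): howagutik → owagutik
  rule 2 (unconditioned shift): owagutik → ovagutik
  rule 3 (vowel merger): ovagutik → ovogutik
  rule 4 (unconditioned shift): ovogutik → ovokutik
  ⇒ Badenic ovokutik
The regular Badenic reflex would be 'ovokutik', but the attested form is 'ovogutik'. The correspondence is irregular, so they are not cognates (the Badenic form has a different source).

no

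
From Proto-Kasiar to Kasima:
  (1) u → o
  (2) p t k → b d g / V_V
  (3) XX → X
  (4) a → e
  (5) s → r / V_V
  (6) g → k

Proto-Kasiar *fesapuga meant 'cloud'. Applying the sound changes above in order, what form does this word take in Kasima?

fereboke

Kasima: *fesapuga > fesapoga > fesaboga > feseboge > fereboge > fereboke  (by vowel merger, intervocalic voicing, vowel merger, rhotacism, unconditioned shift)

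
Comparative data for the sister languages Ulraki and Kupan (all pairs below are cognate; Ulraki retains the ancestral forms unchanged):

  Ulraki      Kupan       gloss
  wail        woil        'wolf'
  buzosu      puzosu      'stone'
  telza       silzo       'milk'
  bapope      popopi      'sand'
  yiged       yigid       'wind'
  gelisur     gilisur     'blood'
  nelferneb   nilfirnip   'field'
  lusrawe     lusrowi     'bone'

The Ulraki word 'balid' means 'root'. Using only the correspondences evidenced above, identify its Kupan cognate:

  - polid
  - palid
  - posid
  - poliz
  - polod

polid

bapope ~ popopi — Ulraki b corresponds to Kupan p word-initially before a back vowel.
lusrawe ~ lusrowi — Ulraki a corresponds to Kupan o after a consonant, before a consonant other than r, m, n, p, b, f, v.
Applying these to Ulraki 'balid':
  balid → palid   (b→p word-initially before a back vowel)
  palid → polid   (a→o after a consonant, before a consonant other than r, m, n, p, b, f, v)
So the Kupan cognate is 'polid'.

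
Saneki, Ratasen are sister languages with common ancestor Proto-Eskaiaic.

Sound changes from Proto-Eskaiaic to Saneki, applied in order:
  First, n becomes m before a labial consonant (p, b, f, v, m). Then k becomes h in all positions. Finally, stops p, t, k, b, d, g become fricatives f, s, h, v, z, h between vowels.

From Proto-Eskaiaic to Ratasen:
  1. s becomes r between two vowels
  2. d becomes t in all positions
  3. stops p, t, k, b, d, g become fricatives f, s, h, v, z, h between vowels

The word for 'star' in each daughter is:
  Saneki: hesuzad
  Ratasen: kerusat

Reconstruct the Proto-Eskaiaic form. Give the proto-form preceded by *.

Position 5: Saneki has z, Ratasen has s. Taking the neighbouring segments as reconstructed: Saneki z could go back to *d or *z; Ratasen s could go back to *t or *d — the one source consistent with every daughter is *d.
Position 1: Saneki has h, Ratasen has k. Ratasen preserves k here (none of its changes turn any other segment into k), so the proto-segment is *k.
Position 7: Saneki has d, Ratasen has t. Saneki preserves d here (none of its changes turn any other segment into d), so the proto-segment is *d.
Continuing position by position gives *kesudad; check it forward:
Saneki: *kesudad > hesudad > hesuzad  (by unconditioned shift, intervocalic lenition)
Ratasen: *kesudad > kerudad > kerutat > kerusat  (by rhotacism, unconditioned shift, intervocalic lenition)
Only *kesudad yields all of Saneki hesuzad, Ratasen kerusat.

*kesudad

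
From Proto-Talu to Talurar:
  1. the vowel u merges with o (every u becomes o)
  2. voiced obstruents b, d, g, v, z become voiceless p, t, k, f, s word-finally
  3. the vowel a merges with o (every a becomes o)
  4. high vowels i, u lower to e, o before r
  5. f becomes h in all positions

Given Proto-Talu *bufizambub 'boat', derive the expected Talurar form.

bohizombop

Talurar: *bufizambub
  bufizambub → bofizambob   [vowel merger]
  bofizambob → bofizambop   [final devoicing]
  bofizambop → bofizombop   [vowel merger]
  bofizombop (rule 4 does not apply)
  bofizombop → bohizombop   [unconditioned shift]
  giving Talurar bohizombop.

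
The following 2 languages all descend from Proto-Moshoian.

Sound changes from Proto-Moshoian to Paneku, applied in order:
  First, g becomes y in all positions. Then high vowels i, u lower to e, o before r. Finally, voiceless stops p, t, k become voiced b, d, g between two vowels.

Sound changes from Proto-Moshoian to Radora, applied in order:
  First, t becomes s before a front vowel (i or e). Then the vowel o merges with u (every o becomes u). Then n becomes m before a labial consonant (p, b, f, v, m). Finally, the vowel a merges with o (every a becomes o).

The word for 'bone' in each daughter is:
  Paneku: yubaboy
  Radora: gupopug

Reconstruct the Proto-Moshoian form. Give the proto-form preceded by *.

*gupapog

Position 3: Paneku has b, Radora has p. Radora preserves p here (none of its changes turn any other segment into p), so the proto-segment is *p.
Position 4: Paneku has a, Radora has o. Paneku preserves a here (none of its changes turn any other segment into a), so the proto-segment is *a.
Position 7: Paneku has y, Radora has g. Radora preserves g here (none of its changes turn any other segment into g), so the proto-segment is *g.
Verify the candidate proto-form against each daughter:
Paneku: start from *gupapog.
  rule 1 (unconditioned shift): gupapog → yupapoy
  rule 2: no change — yupapoy
  rule 3 (intervocalic voicing): yupapoy → yubaboy
  ⇒ Paneku yubaboy
Radora: *gupapog > gupapug > gupopug  (by vowel merger, vowel merger)
*gupapog is the unique common source.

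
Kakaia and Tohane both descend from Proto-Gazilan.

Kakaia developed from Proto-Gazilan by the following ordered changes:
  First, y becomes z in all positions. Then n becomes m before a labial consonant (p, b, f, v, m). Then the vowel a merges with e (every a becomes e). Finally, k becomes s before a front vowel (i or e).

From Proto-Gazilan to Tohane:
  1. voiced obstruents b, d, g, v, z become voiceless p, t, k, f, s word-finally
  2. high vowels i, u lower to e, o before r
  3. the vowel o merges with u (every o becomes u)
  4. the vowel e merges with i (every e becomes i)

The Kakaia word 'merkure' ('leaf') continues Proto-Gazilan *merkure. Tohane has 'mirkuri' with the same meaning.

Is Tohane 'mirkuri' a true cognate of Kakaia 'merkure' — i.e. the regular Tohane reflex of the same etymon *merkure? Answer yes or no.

yes

Derive the expected Tohane reflex of *merkure:
Tohane: *merkure
  merkure (rule 1 does not apply)
  merkure → merkore   [pre-rhotic lowering]
  merkore → merkure   [vowel merger]
  merkure → mirkuri   [vowel merger]
  giving Tohane mirkuri.
Tohane 'mirkuri' matches the regular reflex exactly, so the pair is cognate.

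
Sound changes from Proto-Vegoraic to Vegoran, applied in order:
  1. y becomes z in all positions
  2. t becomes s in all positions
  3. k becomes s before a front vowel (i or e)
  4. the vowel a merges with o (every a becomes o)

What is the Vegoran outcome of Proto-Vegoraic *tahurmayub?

sohurmozub

Vegoran: *tahurmayub > tahurmazub > sahurmazub > sohurmozub  (by unconditioned shift, unconditioned shift, vowel merger)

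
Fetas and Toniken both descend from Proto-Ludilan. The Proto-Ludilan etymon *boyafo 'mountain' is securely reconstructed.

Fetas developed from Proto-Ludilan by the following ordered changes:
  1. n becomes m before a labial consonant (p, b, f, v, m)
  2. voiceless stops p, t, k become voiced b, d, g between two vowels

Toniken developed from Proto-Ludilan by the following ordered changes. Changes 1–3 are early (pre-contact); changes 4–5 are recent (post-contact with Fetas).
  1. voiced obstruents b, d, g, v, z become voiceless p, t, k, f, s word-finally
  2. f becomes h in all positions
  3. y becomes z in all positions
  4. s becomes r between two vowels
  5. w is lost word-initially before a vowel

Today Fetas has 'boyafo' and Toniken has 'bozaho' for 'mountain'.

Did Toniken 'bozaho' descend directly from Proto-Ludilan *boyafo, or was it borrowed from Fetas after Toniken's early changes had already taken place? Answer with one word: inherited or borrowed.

inherited

If inherited, *boyafo would pass through all of Toniken's changes:
Toniken: *boyafo > boyaho > bozaho  (by unconditioned shift, unconditioned shift)
If borrowed from Fetas 'boyafo' after the early changes, it would undergo only the recent ones:
  rule 4 (rhotacism): no change (boyafo)
  rule 5 (glide loss): no change (boyafo)
  ⇒ as a loan: boyafo
Toniken 'bozaho' matches the inherited outcome exactly, so it is an inherited cognate, not a loan.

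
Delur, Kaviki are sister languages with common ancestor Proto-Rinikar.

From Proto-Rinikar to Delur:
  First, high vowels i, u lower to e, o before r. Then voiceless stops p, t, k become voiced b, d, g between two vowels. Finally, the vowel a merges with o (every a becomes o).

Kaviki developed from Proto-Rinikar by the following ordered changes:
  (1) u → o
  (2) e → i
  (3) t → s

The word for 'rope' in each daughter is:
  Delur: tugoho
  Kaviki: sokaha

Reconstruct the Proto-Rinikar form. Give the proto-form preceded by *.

*tukaha

Position 6: Delur has o, Kaviki has a. Kaviki preserves a here (none of its changes turn any other segment into a), so the proto-segment is *a.
Position 4: Delur has o, Kaviki has a. Kaviki preserves a here (none of its changes turn any other segment into a), so the proto-segment is *a.
Position 3: Delur has g, Kaviki has k. Kaviki preserves k here (none of its changes turn any other segment into k), so the proto-segment is *k.
This points to *tukaha. Verify forward in each daughter:
Delur: start from *tukaha.
  rule 1: no change — tukaha
  rule 2 (intervocalic voicing): tukaha → tugaha
  rule 3 (vowel merger): tugaha → tugoho
  ⇒ Delur tugoho
Kaviki: start from *tukaha.
  rule 1 (vowel merger): tukaha → tokaha
  rule 2: no change — tokaha
  rule 3 (unconditioned shift): tokaha → sokaha
  ⇒ Kaviki sokaha
No other proto-form is consistent with every reflex, so the reconstruction is *tukaha.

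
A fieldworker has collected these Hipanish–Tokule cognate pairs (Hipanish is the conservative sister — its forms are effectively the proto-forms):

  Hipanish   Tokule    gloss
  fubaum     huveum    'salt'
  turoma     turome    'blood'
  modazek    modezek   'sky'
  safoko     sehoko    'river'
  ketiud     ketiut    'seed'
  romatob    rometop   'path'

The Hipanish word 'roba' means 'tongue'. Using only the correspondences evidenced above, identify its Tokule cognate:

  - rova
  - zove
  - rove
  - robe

rove

fubaum ~ huveum — Hipanish b corresponds to Tokule v between vowels (before a back vowel).
turoma ~ turome — Hipanish a corresponds to Tokule e word-finally.
Applying these to Hipanish 'roba':
  roba → rova   (b→v between vowels (before a back vowel))
  rova → rove   (a→e word-finally)
So the Tokule cognate is 'rove'.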